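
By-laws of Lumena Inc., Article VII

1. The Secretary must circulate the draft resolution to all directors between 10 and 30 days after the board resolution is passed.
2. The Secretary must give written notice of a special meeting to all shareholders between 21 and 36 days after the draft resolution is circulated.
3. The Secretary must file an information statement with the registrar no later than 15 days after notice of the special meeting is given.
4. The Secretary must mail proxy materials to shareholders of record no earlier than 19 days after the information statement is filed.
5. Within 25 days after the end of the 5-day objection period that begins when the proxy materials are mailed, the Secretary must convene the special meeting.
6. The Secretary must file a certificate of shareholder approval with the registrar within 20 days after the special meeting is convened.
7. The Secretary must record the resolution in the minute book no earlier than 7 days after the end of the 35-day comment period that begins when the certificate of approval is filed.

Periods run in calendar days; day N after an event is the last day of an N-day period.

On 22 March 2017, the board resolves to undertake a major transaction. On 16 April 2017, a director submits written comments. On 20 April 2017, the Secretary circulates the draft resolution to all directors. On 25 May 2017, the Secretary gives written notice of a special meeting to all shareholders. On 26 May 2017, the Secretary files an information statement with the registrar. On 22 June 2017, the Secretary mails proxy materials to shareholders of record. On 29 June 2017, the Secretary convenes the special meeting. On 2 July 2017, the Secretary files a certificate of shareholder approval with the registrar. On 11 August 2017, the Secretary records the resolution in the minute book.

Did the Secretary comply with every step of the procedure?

Step 1: the window is 10–30 days after 22 March 2017 (when the board resolution is passed), so 1 April 2017 through 21 April 2017; done 20 April 2017 — within the window.
Step 2: the window is 21–36 days after 20 April 2017 (when the draft resolution is circulated), so 11 May 2017 through 26 May 2017; done 25 May 2017 — within the window.
Step 3: 15 days after 25 May 2017 (when notice of the special meeting is given) is 9 June 2017; completed 26 May 2017, before the deadline.
Step 4: the earliest permitted date is 19 days after 26 May 2017 (when the information statement is filed), i.e. 14 June 2017; done 22 June 2017 — permitted.
Step 5: 25 days after 27 June 2017 (end of the 5-day objection period, which began when the proxy materials are mailed on 22 June 2017) is 22 July 2017; completed 29 June 2017, before the deadline.
Step 6: 20 days after 29 June 2017 (when the special meeting is convened) is 19 July 2017; 2 July 2017 is within that limit.
Step 7: the earliest permitted date is 7 days after 6 August 2017 (end of the 35-day comment period, which began when the certificate of approval is filed on 2 July 2017), i.e. 13 August 2017; 11 August 2017 is 2 days before the earliest permitted date.
No need to go further; step 7 was not satisfied.

No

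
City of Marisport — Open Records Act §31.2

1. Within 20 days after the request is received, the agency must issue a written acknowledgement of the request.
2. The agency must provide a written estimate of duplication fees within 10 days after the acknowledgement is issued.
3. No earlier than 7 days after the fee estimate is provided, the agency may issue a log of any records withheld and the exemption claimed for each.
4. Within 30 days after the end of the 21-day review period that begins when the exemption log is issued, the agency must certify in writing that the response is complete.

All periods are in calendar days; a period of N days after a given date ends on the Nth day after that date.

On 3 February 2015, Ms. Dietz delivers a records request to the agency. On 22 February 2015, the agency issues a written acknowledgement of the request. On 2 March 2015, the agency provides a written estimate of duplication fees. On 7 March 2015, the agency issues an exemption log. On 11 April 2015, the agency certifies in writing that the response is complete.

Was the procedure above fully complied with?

No

(1) due by 3 February 2015 + 20 days = 23 February 2015; done 22 February 2015 — timely.
(2) due by 22 February 2015 + 10 days = 4 March 2015; done 2 March 2015 — timely.
(3) permitted from 2 March 2015 + 7 days = 9 March 2015 onward; done 7 March 2015 — 2 days too early.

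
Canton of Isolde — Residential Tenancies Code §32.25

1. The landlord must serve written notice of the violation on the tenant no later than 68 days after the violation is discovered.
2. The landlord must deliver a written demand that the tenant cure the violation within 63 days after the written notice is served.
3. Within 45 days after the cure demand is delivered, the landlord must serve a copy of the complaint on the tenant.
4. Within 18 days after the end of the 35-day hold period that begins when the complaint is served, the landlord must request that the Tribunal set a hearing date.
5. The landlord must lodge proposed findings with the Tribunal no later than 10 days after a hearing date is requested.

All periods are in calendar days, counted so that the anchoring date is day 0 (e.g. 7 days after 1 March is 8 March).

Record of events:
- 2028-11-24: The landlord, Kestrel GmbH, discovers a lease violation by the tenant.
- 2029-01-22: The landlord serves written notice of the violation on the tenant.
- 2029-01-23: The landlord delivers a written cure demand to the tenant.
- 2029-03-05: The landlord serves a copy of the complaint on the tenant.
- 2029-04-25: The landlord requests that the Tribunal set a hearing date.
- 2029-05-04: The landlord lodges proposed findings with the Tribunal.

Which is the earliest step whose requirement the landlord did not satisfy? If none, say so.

None — every step was satisfied

Step 1 — counting 68 days from 2028-11-24 (when the violation is discovered) gives a deadline of 2029-01-31; 2029-01-22 is within that limit.
Step 2 — counting 63 days from 2029-01-22 (when the written notice is served) gives a deadline of 2029-03-26; completed 2029-01-23, before the deadline.
Step 3 — counting 45 days from 2029-01-23 (when the cure demand is delivered) gives a deadline of 2029-03-09; done 2029-03-05 — timely.
Step 4 — counting 18 days from 2029-04-09 (end of the 35-day hold period, which began when the complaint is served on 2029-03-05) gives a deadline of 2029-04-27; 2029-04-25 is within that limit.
Step 5 — counting 10 days from 2029-04-25 (when a hearing date is requested) gives a deadline of 2029-05-05; completed 2029-05-04, before the deadline.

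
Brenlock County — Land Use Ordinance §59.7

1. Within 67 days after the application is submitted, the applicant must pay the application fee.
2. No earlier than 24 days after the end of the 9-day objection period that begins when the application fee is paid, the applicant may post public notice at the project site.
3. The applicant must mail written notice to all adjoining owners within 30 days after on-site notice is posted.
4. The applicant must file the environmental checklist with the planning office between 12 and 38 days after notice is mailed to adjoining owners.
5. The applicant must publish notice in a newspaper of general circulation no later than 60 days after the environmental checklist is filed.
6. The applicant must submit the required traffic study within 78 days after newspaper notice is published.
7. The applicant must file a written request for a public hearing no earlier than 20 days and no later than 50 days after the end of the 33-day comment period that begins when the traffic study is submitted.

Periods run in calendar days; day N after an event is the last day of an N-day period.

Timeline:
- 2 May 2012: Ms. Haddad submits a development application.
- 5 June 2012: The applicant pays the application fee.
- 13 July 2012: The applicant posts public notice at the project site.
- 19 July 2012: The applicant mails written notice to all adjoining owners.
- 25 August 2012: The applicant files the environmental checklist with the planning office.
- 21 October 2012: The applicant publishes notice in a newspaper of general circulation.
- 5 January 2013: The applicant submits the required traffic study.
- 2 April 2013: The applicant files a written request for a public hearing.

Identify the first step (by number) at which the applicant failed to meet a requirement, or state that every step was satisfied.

Step 1 — counting 67 days from 2 May 2012 (when the application is submitted) gives a deadline of 8 July 2012; completed 5 June 2012, before the deadline.
Step 2 — must wait 24 days from 14 June 2012 (end of the 9-day objection period, which began when the application fee is paid on 5 June 2012), so not before 8 July 2012; 13 July 2012 is on or after that date.
Step 3 — counting 30 days from 13 July 2012 (when on-site notice is posted) gives a deadline of 12 August 2012; done 19 July 2012 — timely.
Step 4 — 12 and 38 days from 19 July 2012 (when notice is mailed to adjoining owners) are 31 July 2012 and 26 August 2012 respectively; done 25 August 2012, which is between those dates.
Step 5 — counting 60 days from 25 August 2012 (when the environmental checklist is filed) gives a deadline of 24 October 2012; 21 October 2012 is within that limit.
Step 6 — counting 78 days from 21 October 2012 (when newspaper notice is published) gives a deadline of 7 January 2013; done 5 January 2013 — timely.
Step 7 — 20 and 50 days from 7 February 2013 (end of the 33-day comment period, which began when the traffic study is submitted on 5 January 2013) are 27 February 2013 and 29 March 2013 respectively; 2 April 2013 is 4 days past the end of the window.
Later steps need not be reached.

Step 7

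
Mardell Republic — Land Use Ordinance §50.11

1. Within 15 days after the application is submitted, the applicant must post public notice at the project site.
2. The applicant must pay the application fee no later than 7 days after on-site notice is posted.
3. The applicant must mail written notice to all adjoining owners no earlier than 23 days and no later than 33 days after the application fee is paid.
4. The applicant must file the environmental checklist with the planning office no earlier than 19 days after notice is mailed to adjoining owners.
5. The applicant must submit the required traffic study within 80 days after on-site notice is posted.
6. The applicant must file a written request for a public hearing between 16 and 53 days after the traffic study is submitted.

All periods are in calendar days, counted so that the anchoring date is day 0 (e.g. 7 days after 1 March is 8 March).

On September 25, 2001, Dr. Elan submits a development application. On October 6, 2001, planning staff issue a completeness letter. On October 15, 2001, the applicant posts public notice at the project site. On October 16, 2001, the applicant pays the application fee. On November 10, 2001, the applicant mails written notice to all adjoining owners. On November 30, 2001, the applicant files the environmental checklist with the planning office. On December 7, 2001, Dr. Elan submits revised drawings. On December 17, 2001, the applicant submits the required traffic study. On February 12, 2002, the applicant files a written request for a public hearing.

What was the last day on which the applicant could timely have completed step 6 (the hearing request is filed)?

February 8, 2002

Step 6 runs from December 17, 2001, when the traffic study is submitted. The window is 16–53 days after December 17, 2001; it closes on February 8, 2002.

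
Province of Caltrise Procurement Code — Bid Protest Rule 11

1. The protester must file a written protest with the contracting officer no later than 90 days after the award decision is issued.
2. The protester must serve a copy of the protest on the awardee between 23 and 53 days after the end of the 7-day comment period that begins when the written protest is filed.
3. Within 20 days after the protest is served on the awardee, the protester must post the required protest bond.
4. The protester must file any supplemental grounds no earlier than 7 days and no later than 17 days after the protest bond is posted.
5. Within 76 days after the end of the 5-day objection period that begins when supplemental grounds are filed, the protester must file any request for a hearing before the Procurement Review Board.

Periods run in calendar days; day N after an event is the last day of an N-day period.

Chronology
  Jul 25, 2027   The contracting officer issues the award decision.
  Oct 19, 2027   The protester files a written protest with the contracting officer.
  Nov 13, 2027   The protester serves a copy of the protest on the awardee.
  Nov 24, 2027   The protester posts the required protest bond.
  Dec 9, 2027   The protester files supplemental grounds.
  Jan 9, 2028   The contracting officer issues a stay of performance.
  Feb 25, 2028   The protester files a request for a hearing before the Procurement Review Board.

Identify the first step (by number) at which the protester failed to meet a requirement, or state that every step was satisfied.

(1) due by Jul 25, 2027 + 90 days = Oct 23, 2027; completed Oct 19, 2027, before the deadline.
(2) the permitted window runs from Oct 26, 2027 + 23 = Nov 18, 2027 to Oct 26, 2027 + 53 = Dec 18, 2027; Nov 13, 2027 is 5 days too early.

Step 2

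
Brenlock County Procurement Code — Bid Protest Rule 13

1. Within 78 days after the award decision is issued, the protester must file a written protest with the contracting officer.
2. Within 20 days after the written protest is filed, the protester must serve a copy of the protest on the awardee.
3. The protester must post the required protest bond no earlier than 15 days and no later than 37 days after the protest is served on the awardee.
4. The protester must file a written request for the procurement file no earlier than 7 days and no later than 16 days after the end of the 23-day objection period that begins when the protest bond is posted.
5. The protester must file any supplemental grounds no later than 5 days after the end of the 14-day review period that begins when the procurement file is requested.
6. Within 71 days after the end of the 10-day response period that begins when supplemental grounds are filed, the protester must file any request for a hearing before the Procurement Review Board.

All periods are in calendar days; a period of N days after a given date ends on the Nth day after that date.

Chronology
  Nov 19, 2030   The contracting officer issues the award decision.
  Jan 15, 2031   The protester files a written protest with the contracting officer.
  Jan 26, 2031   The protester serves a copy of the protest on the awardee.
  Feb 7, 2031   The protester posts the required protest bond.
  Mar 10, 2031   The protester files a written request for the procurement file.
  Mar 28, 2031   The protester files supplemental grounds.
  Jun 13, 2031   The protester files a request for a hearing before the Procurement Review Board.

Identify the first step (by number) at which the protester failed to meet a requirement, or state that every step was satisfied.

Step 3

(1) due by Nov 19, 2030 + 78 days = Feb 5, 2031; completed Jan 15, 2031, before the deadline.
(2) due by Jan 15, 2031 + 20 days = Feb 4, 2031; Jan 26, 2031 is within that limit.
(3) the permitted window runs from Jan 26, 2031 + 15 = Feb 10, 2031 to Jan 26, 2031 + 37 = Mar 4, 2031; Feb 7, 2031 is 3 days too early.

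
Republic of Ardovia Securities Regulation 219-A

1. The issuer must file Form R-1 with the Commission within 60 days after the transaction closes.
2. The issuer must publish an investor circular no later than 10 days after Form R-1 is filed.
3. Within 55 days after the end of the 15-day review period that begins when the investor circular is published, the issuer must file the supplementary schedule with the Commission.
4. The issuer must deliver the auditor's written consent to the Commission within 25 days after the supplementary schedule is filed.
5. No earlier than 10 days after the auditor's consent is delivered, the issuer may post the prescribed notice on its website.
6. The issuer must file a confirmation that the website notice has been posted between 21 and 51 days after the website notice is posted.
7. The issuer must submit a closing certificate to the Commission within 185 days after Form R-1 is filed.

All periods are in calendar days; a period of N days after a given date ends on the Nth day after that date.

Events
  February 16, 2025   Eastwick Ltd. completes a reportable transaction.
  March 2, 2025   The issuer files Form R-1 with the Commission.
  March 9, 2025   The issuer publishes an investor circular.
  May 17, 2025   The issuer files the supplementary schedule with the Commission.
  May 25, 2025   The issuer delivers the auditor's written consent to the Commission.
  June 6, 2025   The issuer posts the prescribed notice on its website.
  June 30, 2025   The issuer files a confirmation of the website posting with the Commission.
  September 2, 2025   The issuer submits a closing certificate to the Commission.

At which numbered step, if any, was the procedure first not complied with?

None — every step was satisfied

Step 1 — counting 60 days from February 16, 2025 (when the transaction closes) gives a deadline of April 17, 2025; completed March 2, 2025, before the deadline.
Step 2 — counting 10 days from March 2, 2025 (when Form R-1 is filed) gives a deadline of March 12, 2025; completed March 9, 2025, before the deadline.
Step 3 — counting 55 days from March 24, 2025 (end of the 15-day review period, which began when the investor circular is published on March 9, 2025) gives a deadline of May 18, 2025; May 17, 2025 is within that limit.
Step 4 — counting 25 days from May 17, 2025 (when the supplementary schedule is filed) gives a deadline of June 11, 2025; done May 25, 2025 — timely.
Step 5 — must wait 10 days from May 25, 2025 (when the auditor's consent is delivered), so not before June 4, 2025; June 6, 2025 is on or after that date.
Step 6 — 21 and 51 days from June 6, 2025 (when the website notice is posted) are June 27, 2025 and July 27, 2025 respectively; done June 30, 2025 — within the window.
Step 7 — counting 185 days from March 2, 2025 (when Form R-1 is filed) gives a deadline of September 3, 2025; done September 2, 2025 — timely.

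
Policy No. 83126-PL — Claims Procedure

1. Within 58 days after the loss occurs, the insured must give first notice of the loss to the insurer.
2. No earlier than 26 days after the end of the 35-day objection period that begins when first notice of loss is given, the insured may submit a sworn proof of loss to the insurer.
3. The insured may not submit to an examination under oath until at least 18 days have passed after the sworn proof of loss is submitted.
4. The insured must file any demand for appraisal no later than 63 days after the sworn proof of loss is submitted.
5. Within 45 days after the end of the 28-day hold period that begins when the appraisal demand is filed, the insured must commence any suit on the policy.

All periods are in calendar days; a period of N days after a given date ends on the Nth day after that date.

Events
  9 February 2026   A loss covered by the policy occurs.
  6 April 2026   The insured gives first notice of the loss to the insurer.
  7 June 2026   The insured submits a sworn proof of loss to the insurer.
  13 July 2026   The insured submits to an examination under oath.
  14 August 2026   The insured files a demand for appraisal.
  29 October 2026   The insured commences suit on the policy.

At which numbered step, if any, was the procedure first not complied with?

(1) due by 9 February 2026 + 58 days = 8 April 2026; 6 April 2026 is within that limit.
(2) permitted from 11 May 2026 + 26 days = 6 June 2026 onward; 7 June 2026 is on or after that date.
(3) permitted from 7 June 2026 + 18 days = 25 June 2026 onward; done 13 July 2026, after the minimum wait.
(4) due by 7 June 2026 + 63 days = 9 August 2026; done 14 August 2026 — 5 days late.
Later steps need not be reached.

Step 4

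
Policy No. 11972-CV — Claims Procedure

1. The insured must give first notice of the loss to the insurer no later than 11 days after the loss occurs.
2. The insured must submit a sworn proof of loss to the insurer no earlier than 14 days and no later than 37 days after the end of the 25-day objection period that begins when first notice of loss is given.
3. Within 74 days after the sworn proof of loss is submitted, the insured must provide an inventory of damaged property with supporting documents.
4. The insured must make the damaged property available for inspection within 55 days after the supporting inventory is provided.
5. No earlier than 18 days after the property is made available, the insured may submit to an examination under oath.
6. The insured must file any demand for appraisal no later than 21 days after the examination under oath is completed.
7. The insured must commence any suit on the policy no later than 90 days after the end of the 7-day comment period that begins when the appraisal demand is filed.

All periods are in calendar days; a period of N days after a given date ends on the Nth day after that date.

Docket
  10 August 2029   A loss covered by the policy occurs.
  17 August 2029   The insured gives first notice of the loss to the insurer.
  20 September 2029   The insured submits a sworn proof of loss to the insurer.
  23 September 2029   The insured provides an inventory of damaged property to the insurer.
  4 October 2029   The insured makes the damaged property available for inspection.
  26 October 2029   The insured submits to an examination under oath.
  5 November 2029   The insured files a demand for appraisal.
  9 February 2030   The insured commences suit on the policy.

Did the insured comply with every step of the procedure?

Step 1 — counting 11 days from 10 August 2029 (when the loss occurs) gives a deadline of 21 August 2029; 17 August 2029 is within that limit.
Step 2 — 14 and 37 days from 11 September 2029 (end of the 25-day objection period, which began when first notice of loss is given on 17 August 2029) are 25 September 2029 and 18 October 2029 respectively; done 20 September 2029 — 5 days before the window opened.

No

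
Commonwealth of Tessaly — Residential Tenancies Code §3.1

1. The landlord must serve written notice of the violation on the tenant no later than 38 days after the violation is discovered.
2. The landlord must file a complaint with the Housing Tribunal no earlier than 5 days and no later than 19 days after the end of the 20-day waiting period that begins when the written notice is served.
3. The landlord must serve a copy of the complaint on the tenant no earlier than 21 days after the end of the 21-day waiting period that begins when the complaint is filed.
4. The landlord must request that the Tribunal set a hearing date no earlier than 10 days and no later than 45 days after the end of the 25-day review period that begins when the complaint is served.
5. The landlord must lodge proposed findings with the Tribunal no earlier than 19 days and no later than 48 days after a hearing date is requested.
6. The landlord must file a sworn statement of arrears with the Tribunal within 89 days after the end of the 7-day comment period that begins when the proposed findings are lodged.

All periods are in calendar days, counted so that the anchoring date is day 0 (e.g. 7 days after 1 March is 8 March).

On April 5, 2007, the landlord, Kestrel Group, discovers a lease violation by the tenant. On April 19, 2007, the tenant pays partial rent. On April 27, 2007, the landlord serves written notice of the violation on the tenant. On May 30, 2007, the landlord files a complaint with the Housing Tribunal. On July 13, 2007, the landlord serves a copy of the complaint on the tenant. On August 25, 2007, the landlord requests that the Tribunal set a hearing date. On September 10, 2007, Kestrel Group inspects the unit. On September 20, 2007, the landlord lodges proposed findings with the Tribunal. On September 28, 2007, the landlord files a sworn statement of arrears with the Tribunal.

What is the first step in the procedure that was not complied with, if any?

None — every step was satisfied

(1) due by April 5, 2007 + 38 days = May 13, 2007; done April 27, 2007 — timely.
(2) the permitted window runs from May 17, 2007 + 5 = May 22, 2007 to May 17, 2007 + 19 = June 5, 2007; May 30, 2007 falls inside that range.
(3) permitted from June 20, 2007 + 21 days = July 11, 2007 onward; July 13, 2007 is on or after that date.
(4) the permitted window runs from August 7, 2007 + 10 = August 17, 2007 to August 7, 2007 + 45 = September 21, 2007; August 25, 2007 falls inside that range.
(5) the permitted window runs from August 25, 2007 + 19 = September 13, 2007 to August 25, 2007 + 48 = October 12, 2007; done September 20, 2007 — within the window.
(6) due by September 27, 2007 + 89 days = December 25, 2007; done September 28, 2007 — timely.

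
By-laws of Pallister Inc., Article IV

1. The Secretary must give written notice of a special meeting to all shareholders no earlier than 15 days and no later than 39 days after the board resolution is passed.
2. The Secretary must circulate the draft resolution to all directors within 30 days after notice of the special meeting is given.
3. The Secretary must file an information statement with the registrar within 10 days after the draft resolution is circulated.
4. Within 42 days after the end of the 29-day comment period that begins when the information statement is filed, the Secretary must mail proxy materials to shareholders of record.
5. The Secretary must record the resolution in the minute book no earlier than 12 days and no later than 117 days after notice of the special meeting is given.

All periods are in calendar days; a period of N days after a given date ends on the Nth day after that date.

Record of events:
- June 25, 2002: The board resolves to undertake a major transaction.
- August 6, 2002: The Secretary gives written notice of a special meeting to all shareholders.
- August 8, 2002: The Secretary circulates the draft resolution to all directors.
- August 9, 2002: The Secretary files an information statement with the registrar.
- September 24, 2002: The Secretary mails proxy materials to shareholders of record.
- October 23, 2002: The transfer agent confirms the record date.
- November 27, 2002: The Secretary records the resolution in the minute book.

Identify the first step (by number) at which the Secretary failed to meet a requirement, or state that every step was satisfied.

Step 1: the window is 15–39 days after June 25, 2002 (when the board resolution is passed), so July 10, 2002 through August 3, 2002; done August 6, 2002 — 3 days after the window closed.

Step 1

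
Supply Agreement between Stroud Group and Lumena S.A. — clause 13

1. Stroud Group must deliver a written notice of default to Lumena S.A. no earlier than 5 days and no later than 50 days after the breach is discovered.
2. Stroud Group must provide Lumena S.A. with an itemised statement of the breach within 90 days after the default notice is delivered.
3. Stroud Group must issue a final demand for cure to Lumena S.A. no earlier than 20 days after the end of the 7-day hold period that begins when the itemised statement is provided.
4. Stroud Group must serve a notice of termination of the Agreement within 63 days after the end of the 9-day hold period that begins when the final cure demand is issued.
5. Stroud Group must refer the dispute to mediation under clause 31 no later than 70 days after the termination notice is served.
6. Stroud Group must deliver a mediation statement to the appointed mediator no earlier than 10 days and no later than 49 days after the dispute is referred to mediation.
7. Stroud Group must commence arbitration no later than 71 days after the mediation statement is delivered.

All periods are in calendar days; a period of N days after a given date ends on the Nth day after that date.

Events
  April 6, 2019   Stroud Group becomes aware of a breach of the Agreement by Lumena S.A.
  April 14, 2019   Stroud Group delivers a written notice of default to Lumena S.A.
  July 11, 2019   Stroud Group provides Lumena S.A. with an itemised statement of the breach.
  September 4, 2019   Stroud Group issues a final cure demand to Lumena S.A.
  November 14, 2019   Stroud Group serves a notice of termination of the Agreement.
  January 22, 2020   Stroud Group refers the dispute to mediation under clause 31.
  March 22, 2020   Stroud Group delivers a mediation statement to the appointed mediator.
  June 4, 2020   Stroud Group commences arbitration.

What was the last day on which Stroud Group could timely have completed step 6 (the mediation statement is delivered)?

Step 6 runs from January 22, 2020, when the dispute is referred to mediation. The window is 10–49 days after January 22, 2020; it closes on March 11, 2020.

March 11, 2020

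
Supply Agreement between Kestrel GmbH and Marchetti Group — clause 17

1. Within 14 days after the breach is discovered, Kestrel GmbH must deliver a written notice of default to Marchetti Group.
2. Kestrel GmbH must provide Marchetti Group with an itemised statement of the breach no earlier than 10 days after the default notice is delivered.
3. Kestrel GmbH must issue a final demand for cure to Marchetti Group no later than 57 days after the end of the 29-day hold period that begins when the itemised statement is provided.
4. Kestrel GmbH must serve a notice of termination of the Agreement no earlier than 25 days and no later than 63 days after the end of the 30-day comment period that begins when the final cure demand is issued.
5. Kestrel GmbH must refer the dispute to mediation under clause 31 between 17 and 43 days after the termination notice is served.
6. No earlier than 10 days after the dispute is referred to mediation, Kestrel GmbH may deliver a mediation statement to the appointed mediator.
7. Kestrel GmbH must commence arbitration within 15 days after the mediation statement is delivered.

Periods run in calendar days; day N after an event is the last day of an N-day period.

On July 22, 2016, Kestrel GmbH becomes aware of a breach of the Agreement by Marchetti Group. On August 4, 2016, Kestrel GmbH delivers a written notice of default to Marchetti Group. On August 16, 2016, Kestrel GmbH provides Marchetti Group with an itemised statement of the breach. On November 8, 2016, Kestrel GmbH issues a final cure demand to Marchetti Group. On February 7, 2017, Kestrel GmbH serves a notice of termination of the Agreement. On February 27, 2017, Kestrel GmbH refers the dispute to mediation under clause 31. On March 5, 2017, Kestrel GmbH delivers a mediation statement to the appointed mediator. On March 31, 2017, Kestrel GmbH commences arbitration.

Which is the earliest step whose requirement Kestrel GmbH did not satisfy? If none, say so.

Step 6

Step 1: 14 days after July 22, 2016 (when the breach is discovered) is August 5, 2016; August 4, 2016 is within that limit.
Step 2: the earliest permitted date is 10 days after August 4, 2016 (when the default notice is delivered), i.e. August 14, 2016; August 16, 2016 is on or after that date.
Step 3: 57 days after September 14, 2016 (end of the 29-day hold period, which began when the itemised statement is provided on August 16, 2016) is November 10, 2016; completed November 8, 2016, before the deadline.
Step 4: the window is 25–63 days after December 8, 2016 (end of the 30-day comment period, which began when the final cure demand is issued on November 8, 2016), so January 2, 2017 through February 9, 2017; February 7, 2017 falls inside that range.
Step 5: the window is 17–43 days after February 7, 2017 (when the termination notice is served), so February 24, 2017 through March 22, 2017; February 27, 2017 falls inside that range.
Step 6: the earliest permitted date is 10 days after February 27, 2017 (when the dispute is referred to mediation), i.e. March 9, 2017; acted on March 5, 2017, 4 days prematurely.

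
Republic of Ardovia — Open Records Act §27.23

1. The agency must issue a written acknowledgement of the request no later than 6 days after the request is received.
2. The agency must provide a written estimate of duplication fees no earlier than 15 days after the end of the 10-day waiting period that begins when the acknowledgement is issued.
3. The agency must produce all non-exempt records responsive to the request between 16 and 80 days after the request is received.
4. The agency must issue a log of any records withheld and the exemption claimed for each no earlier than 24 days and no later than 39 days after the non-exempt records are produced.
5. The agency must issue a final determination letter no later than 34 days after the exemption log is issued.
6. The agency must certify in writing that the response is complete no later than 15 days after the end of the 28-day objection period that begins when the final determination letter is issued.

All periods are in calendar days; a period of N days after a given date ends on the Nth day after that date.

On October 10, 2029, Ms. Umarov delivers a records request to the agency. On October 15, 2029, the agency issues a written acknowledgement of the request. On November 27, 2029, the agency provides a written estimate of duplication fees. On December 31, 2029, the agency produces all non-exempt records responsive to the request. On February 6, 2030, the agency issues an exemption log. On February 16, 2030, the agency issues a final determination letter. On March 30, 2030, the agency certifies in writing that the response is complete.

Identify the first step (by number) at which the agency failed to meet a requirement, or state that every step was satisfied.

Step 3

(1) due by October 10, 2029 + 6 days = October 16, 2029; done October 15, 2029 — timely.
(2) permitted from October 25, 2029 + 15 days = November 9, 2029 onward; done November 27, 2029, after the minimum wait.
(3) the permitted window runs from October 10, 2029 + 16 = October 26, 2029 to October 10, 2029 + 80 = December 29, 2029; done December 31, 2029 — 2 days after the window closed.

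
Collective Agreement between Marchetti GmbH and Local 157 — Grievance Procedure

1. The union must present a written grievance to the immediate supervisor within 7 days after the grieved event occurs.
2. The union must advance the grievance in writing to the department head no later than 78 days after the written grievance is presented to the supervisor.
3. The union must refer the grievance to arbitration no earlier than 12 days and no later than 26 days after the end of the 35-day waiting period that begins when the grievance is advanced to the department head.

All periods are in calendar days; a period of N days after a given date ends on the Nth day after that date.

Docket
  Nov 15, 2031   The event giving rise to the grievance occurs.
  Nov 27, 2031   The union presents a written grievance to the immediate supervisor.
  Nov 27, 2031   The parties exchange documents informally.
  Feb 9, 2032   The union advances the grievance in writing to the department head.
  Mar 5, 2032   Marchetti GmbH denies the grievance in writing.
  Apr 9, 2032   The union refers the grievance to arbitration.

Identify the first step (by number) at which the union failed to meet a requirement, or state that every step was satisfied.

Step 1

Step 1 — counting 7 days from Nov 15, 2031 (when the grieved event occurs) gives a deadline of Nov 22, 2031; done Nov 27, 2031 — 5 days late.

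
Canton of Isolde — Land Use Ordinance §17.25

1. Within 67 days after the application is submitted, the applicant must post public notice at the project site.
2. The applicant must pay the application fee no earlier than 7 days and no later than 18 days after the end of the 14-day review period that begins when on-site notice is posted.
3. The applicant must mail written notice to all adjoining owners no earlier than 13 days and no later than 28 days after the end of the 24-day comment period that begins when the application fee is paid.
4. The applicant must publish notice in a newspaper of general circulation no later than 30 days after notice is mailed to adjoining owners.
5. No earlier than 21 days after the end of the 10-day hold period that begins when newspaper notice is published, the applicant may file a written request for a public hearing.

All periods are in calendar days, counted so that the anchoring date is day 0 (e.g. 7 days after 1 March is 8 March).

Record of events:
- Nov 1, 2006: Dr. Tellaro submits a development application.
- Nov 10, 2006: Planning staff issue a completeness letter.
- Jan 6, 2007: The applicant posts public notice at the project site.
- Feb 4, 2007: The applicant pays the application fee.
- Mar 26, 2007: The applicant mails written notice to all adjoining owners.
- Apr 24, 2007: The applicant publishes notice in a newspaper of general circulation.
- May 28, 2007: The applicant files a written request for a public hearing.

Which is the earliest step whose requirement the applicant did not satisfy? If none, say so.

Step 1 — counting 67 days from Nov 1, 2006 (when the application is submitted) gives a deadline of Jan 7, 2007; completed Jan 6, 2007, before the deadline.
Step 2 — 7 and 18 days from Jan 20, 2007 (end of the 14-day review period, which began when on-site notice is posted on Jan 6, 2007) are Jan 27, 2007 and Feb 7, 2007 respectively; Feb 4, 2007 falls inside that range.
Step 3 — 13 and 28 days from Feb 28, 2007 (end of the 24-day comment period, which began when the application fee is paid on Feb 4, 2007) are Mar 13, 2007 and Mar 28, 2007 respectively; done Mar 26, 2007, which is between those dates.
Step 4 — counting 30 days from Mar 26, 2007 (when notice is mailed to adjoining owners) gives a deadline of Apr 25, 2007; done Apr 24, 2007 — timely.
Step 5 — must wait 21 days from May 4, 2007 (end of the 10-day hold period, which began when newspaper notice is published on Apr 24, 2007), so not before May 25, 2007; May 28, 2007 is on or after that date.

None — every step was satisfied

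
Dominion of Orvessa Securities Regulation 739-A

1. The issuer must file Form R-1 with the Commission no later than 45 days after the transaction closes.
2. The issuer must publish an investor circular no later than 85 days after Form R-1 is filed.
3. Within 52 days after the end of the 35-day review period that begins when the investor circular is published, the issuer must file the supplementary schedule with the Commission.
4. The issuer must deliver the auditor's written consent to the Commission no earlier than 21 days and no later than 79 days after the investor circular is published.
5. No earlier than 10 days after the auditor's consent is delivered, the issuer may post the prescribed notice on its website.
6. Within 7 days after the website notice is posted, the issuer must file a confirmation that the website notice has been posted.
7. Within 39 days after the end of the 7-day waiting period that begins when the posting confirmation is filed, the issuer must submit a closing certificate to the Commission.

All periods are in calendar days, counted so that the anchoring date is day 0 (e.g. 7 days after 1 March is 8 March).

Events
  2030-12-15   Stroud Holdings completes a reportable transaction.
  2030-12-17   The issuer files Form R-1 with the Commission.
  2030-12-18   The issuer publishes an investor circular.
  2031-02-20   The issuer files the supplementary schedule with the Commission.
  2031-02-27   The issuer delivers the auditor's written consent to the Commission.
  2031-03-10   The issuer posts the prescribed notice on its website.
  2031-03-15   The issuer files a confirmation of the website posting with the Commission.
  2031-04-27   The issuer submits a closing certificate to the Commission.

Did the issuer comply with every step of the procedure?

Step 1: 45 days after 2030-12-15 (when the transaction closes) is 2031-01-29; completed 2030-12-17, before the deadline.
Step 2: 85 days after 2030-12-17 (when Form R-1 is filed) is 2031-03-12; 2030-12-18 is within that limit.
Step 3: 52 days after 2031-01-22 (end of the 35-day review period, which began when the investor circular is published on 2030-12-18) is 2031-03-15; completed 2031-02-20, before the deadline.
Step 4: the window is 21–79 days after 2030-12-18 (when the investor circular is published), so 2031-01-08 through 2031-03-07; done 2031-02-27, which is between those dates.
Step 5: the earliest permitted date is 10 days after 2031-02-27 (when the auditor's consent is delivered), i.e. 2031-03-09; done 2031-03-10 — permitted.
Step 6: 7 days after 2031-03-10 (when the website notice is posted) is 2031-03-17; 2031-03-15 is within that limit.
Step 7: 39 days after 2031-03-22 (end of the 7-day waiting period, which began when the posting confirmation is filed on 2031-03-15) is 2031-04-30; completed 2031-04-27, before the deadline.

Yes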